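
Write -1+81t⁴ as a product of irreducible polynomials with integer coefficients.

(3t+1)(3t-1)(9t²+1)

(3t)⁴ − (1)⁴ = ((3t)² − (1)²)((3t)² + (1)²); the first factor splits again, the second (9t²+1) is irreducible.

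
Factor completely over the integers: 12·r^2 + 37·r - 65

Need a pair with product 12·(-65) = -780 and sum 37: that's 52 and -15.
Split the middle term: 12·r^2 + 52·r - 15·r - 65 = 4·r·(3·r + 13) - 5·(3·r + 13).

(3·r + 13)·(4·r - 5)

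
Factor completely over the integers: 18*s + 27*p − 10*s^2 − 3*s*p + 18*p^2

−(5*s − 6*p − 9)*(2*s + 3*p)

Group: −5*s*(2*s + 3*p) + (6*p + 9)*(2*s + 3*p); both groups contain (2*s + 3*p).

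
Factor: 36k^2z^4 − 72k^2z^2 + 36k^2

Factor out 36k^2 first: what remains is z^4 − 2z^2 + 1.
Recognize a perfect-square trinomial with the parts 1 and z^2.
−z^2 + 1 is again a difference of squares: (−z + 1)(z + 1).

36k^2(z + 1)^2(z − 1)^2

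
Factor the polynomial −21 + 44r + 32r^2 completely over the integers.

(4r + 7)(8r − 3)

Need a pair with product 32·(−21) = −672 and sum 44: that's 56 and −12.
Split the middle term: 32r^2 + 56r − 12r − 21 = 8r(4r + 7) − 3(4r + 7).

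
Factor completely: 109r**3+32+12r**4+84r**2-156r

(3r-2)(4r-1)(r+2)(r+8)

Trying the rational-root candidates, r = 2/3 is a root, so (3r-2) divides it; the quotient is 4r**3+39r**2+54r-16.
Then r = -2 is a root, giving the factor (r+2) and quotient 4r**2+31r-8.
The remaining quadratic factors as (4r-1)(r+8).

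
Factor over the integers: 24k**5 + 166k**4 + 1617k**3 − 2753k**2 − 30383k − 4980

Among the possible rational roots, k = −1/6 is a root, giving the factor (6k + 1) and quotient 4k**4 + 27k**3 + 265k**2 − 503k − 4980.
Continuing, k = −15/4 is a root, giving the factor (4k + 15) and quotient k**3 + 3k**2 + 55k − 332.
Then k = 4 is a root, so (k − 4) is a factor; dividing leaves k**2 + 7k + 83.
The quadratic k**2 + 7k + 83 has discriminant −283 < 0 and is irreducible over ℤ.

(4k + 15)(6k + 1)(k − 4)(k**2 + 7k + 83)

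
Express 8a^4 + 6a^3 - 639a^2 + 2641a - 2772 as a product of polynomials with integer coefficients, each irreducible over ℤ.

(2a - 9)(4a - 7)(a + 11)(a - 4)

Trying the rational-root candidates, a = 9/2 is a root, so (2a - 9) is a factor; dividing leaves 4a^3 + 21a^2 - 225a + 308.
Next, a = 7/4 is a root, giving the factor (4a - 7) and quotient a^2 + 7a - 44.
The remaining quadratic factors as (a - 4)(a + 11).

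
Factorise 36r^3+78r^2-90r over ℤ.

6r(6r-5)(r+3)

Pull out the common factor 6r, then factor the remaining trinomial.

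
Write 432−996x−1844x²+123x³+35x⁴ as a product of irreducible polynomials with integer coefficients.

(5x+4)(7x−2)(x+9)(x−6)

Trying the rational-root candidates, x = 6 is a root, giving the factor (x−6) and quotient 35x³+333x²+154x−72.
Then x = 2/7 is a root, so (7x−2) divides it; the quotient is 5x²+49x+36.
The remaining quadratic factors as (5x+4)(x+9).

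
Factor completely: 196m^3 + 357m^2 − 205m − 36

(4m + 9)(7m + 1)(7m − 4)

Trying the rational-root candidates, m = 4/7 is a root, so (7m − 4) is a factor; dividing leaves 28m^2 + 67m + 9.
The remaining quadratic factors as (4m + 9)(7m + 1).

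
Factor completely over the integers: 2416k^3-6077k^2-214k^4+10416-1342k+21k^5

Trying the rational-root candidates, k = 2 is a root, giving the factor (k-2) and quotient 21k^4-172k^3+2072k^2-1933k-5208.
Next, k = 7/3 is a root, giving the factor (3k-7) and quotient 7k^3-41k^2+595k+744.
Then k = -8/7 is a root, giving the factor (7k+8) and quotient k^2-7k+93.
The quadratic k^2-7k+93 has discriminant -323 < 0 and is irreducible over ℤ.

(3k-7)(7k+8)(k-2)(k^2-7k+93)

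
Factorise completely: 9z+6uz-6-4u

Group as (6uz-4u) + (9z-6) = 2u(3z-2) + 3(3z-2).
Both groups share the factor (3z-2).

(2u+3)(3z-2)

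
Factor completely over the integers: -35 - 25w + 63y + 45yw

Group as (45yw + 63y) + (-25w - 35) = 9y(5w + 7) - 5(5w + 7).
Both groups share the factor (5w + 7).

(5w + 7)(9y - 5)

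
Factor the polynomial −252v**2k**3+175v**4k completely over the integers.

Factor out 7v**2k, leaving 25v**2−36k**2, which is a difference of two squares.

7kv**2(5v−6k)(5v+6k)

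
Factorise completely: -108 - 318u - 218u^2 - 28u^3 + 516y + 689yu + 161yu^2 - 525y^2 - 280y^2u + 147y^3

(7y - 4u - 2)(7y - 7u - 9)(3y - u - 6)

Group: 3y(49y^2 - 77yu - 77y + 28u^2 + 50u + 18) + (-u - 6)(49y^2 - 77yu - 77y + 28u^2 + 50u + 18); both groups contain (49y^2 - 77yu - 77y + 28u^2 + 50u + 18), so (3y - u - 6) is a factor with cofactor 49y^2 - 77yu - 77y + 28u^2 + 50u + 18.
The cofactor groups again: 49y^2 - 77yu - 77y + 28u^2 + 50u + 18 = 7y(7y - 7u - 9) + (-4u - 2)(7y - 7u - 9); both groups contain (7y - 7u - 9), giving (7y - 4u - 2)(7y - 7u - 9).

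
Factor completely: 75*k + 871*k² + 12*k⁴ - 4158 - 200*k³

(2*k - 7)*(6*k + 11)*(k - 6)*(k - 9)

Trying the rational-root candidates, k = 9 is a root, giving the factor (k - 9) and quotient 12*k³ - 92*k² + 43*k + 462.
Next, k = 7/2 is a root, so (2*k - 7) is a factor; dividing leaves 6*k² - 25*k - 66.
The remaining quadratic factors as (6*k + 11)(k - 6).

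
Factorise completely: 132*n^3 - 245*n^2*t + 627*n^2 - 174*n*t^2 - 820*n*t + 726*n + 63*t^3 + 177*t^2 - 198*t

Group: 3*n*(44*n^2 + 21*n*t + 121*n - 9*t^2 - 33*t) + (-7*t + 6)*(44*n^2 + 21*n*t + 121*n - 9*t^2 - 33*t); both groups contain (44*n^2 + 21*n*t + 121*n - 9*t^2 - 33*t), so (3*n - 7*t + 6) is a factor with cofactor 44*n^2 + 21*n*t + 121*n - 9*t^2 - 33*t.
The cofactor groups again: 44*n^2 + 21*n*t + 121*n - 9*t^2 - 33*t = 4*n*(11*n - 3*t) + (3*t + 11)*(11*n - 3*t); both groups contain (11*n - 3*t), giving (4*n + 3*t + 11)*(11*n - 3*t).

(11*n - 3*t)*(3*n - 7*t + 6)*(4*n + 3*t + 11)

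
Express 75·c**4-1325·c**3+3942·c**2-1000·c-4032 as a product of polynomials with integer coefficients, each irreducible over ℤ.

Among the possible rational roots, c = 9/5 is a root, so (5·c-9) is a factor; dividing leaves 15·c**3-238·c**2+360·c+448.
Continuing, c = -4/5 is a root, so (5·c+4) is a factor; dividing leaves 3·c**2-50·c+112.
The remaining quadratic factors as (3·c-8)(c-14).

(3·c-8)·(5·c+4)·(5·c-9)·(c-14)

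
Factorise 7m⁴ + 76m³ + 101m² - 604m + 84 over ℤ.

(7m - 1)(m + 6)(m + 7)(m - 2)

Among the possible rational roots, m = -6 is a root, so (m + 6) divides it; the quotient is 7m³ + 34m² - 103m + 14.
Next, m = 2 is a root, so (m - 2) is a factor; dividing leaves 7m² + 48m - 7.
The remaining quadratic factors as (m + 7)(7m - 1).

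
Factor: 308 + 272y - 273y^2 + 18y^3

(3y + 2)(6y - 11)(y - 14)

Trying the rational-root candidates, y = 14 is a root, so (y - 14) is a factor; dividing leaves 18y^2 - 21y - 22.
The remaining quadratic factors as (6y - 11)(3y + 2).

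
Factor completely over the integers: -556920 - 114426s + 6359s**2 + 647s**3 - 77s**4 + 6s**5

(2s + 15)(3s + 14)(s - 12)(s**2 - 13s + 221)

Among the possible rational roots, s = -14/3 is a root, so (3s + 14) is a factor; dividing leaves 2s**4 - 35s**3 + 379s**2 + 351s - 39780.
Then s = 12 is a root, so (s - 12) is a factor; dividing leaves 2s**3 - 11s**2 + 247s + 3315.
Then s = -15/2 is a root, giving the factor (2s + 15) and quotient s**2 - 13s + 221.
The quadratic s**2 - 13s + 221 has discriminant -715 < 0 and is irreducible over ℤ.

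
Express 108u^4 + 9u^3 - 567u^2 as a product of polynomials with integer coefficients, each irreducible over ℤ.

Pull out the common factor 9u^2, then factor the remaining trinomial.

9u^2(3u + 7)(4u - 9)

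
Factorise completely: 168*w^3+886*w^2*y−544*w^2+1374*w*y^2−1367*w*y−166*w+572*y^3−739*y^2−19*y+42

Group: 6*w*(28*w^2+129*w*y−86*w+143*y^2−149*y−42) + (4*y−1)*(28*w^2+129*w*y−86*w+143*y^2−149*y−42); both groups contain (28*w^2+129*w*y−86*w+143*y^2−149*y−42), so (6*w+4*y−1) is a factor with cofactor 28*w^2+129*w*y−86*w+143*y^2−149*y−42.
The cofactor groups again: 28*w^2+129*w*y−86*w+143*y^2−149*y−42 = 7*w*(4*w+11*y−14) + (13*y+3)*(4*w+11*y−14); both groups contain (4*w+11*y−14), giving (7*w+13*y+3)*(4*w+11*y−14).

(4*w+11*y−14)*(6*w+4*y−1)*(7*w+13*y+3)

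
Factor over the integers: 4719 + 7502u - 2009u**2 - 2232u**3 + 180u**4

(5u + 3)(6u + 11)(6u - 11)(u - 13)

Trying the rational-root candidates, u = -3/5 is a root, giving the factor (5u + 3) and quotient 36u**3 - 468u**2 - 121u + 1573.
Continuing, u = 13 is a root, so (u - 13) is a factor; dividing leaves 36u**2 - 121.
The remaining quadratic factors as (6u + 11)(6u - 11).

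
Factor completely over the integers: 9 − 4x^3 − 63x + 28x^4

Group as (28x^4 − 63x) + (−4x^3 + 9) = 7x(4x^3 − 9) − (4x^3 − 9).
Both groups share the factor (4x^3 − 9).

(7x − 1)(4x^3 − 9)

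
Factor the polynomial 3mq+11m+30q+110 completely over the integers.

Group as (3mq+11m) + (30q+110) = m(3q+11) + 10(3q+11).
Both groups share the factor (3q+11).

(3q+11)(m+10)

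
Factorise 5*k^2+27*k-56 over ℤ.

Need a pair with product 5·(-56) = -280 and sum 27: that's 35 and -8.
Split the middle term: 5*k^2+35*k - 8*k-56 = 5*k*(k+7) - 8*(k+7).

(5*k-8)*(k+7)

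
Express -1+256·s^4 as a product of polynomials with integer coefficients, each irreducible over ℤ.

Difference of squares twice: with A = 4·s and B = 1, A⁴ − B⁴ = (A² − B²)(A² + B²), and A² − B² factors again.

(4·s+1)·(4·s-1)·(16·s^2+1)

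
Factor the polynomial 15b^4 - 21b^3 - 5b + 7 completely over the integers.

Group as (15b^4 - 5b) + (-21b^3 + 7) = 5b(3b^3 - 1) - 7(3b^3 - 1).
Both groups share the factor (3b^3 - 1).

(5b - 7)(3b^3 - 1)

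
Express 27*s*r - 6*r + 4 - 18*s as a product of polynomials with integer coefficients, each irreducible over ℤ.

Group as (27*s*r - 18*s) + (-6*r + 4) = 9*s*(3*r - 2) - 2*(3*r - 2).
Both groups share the factor (3*r - 2).

(3*r - 2)*(9*s - 2)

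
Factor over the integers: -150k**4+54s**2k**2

Every term has a factor of 6k**2. Then 9s**2-25k**2 = (3s)² − (5k)².

6k**2(3s-5k)(3s+5k)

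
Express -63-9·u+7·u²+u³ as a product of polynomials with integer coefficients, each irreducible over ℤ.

Testing divisors of the constant over divisors of the leading coefficient, u = 3 is a root, so (u-3) divides it; the quotient is u²+10·u+21.
The remaining quadratic factors as (u+7)(u+3).

(u+3)·(u+7)·(u-3)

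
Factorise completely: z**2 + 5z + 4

(z + 1)(z + 4)

Two integers with product 4 and sum 5 are 4 and 1.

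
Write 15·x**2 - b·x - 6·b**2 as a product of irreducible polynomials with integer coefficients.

-(2·b - 3·x)·(3·b + 5·x)

Group: -3·b·(2·b - 3·x) - 5·x·(2·b - 3·x); both groups contain (2·b - 3·x).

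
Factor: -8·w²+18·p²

2·(3·p+2·w)·(3·p-2·w)

Every term has a factor of 2. Then 9·p²-4·w² = (3·p)² − (2·w)².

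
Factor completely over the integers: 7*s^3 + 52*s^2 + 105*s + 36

Testing divisors of the constant over divisors of the leading coefficient, s = −4 is a root, so (s + 4) is a factor; dividing leaves 7*s^2 + 24*s + 9.
The remaining quadratic factors as (s + 3)(7*s + 3).

(7*s + 3)*(s + 3)*(s + 4)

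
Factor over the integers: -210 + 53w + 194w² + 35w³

(5w + 7)(7w - 6)(w + 5)

Trying the rational-root candidates, w = -5 is a root, giving the factor (w + 5) and quotient 35w² + 19w - 42.
The remaining quadratic factors as (5w + 7)(7w - 6).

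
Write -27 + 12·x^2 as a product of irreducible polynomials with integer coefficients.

3·(2·x + 3)·(2·x - 3)

Pull out the common factor 3; 4·x^2 - 9 is a difference of squares.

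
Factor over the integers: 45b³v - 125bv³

Every term has a factor of 5bv. Then 9b² - 25v² = (3b)² − (5v)².

5bv(3b + 5v)(3b - 5v)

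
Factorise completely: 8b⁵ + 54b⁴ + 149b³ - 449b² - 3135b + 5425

Testing divisors of the constant over divisors of the leading coefficient, b = -5 is a root, so (b + 5) is a factor; dividing leaves 8b⁴ + 14b³ + 79b² - 844b + 1085.
Next, b = 7/4 is a root, so (4b - 7) divides it; the quotient is 2b³ + 7b² + 32b - 155.
Then b = 5/2 is a root, so (2b - 5) is a factor; dividing leaves b² + 6b + 31.
The quadratic b² + 6b + 31 has discriminant -88 < 0 and is irreducible over ℤ.

(2b - 5)(4b - 7)(b + 5)(b² + 6b + 31)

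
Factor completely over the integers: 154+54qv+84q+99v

Group as (54qv+84q) + (99v+154) = 6q(9v+14) + 11(9v+14).
Both groups share the factor (9v+14).

(6q+11)(9v+14)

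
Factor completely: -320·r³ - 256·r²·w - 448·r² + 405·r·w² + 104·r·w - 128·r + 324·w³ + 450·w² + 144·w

Group: 8·r·(-40·r² - 77·r·w - 56·r - 36·w² - 50·w - 16) - 9·w·(-40·r² - 77·r·w - 56·r - 36·w² - 50·w - 16); both groups contain (-40·r² - 77·r·w - 56·r - 36·w² - 50·w - 16), so (8·r - 9·w) is a factor with cofactor -40·r² - 77·r·w - 56·r - 36·w² - 50·w - 16.
The cofactor groups again: -40·r² - 77·r·w - 56·r - 36·w² - 50·w - 16 = -8·r·(5·r + 4·w + 2) + (-9·w - 8)·(5·r + 4·w + 2); both groups contain (5·r + 4·w + 2), giving -(8·r + 9·w + 8)·(5·r + 4·w + 2).

-(5·r + 4·w + 2)·(8·r + 9·w + 8)·(8·r - 9·w)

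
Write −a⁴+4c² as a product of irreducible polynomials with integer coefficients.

Recognize a difference of squares with the parts 2c and a².

−(a²+2c)(a²−2c)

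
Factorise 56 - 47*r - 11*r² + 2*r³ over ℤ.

Trying the rational-root candidates, r = 8 is a root, so (r - 8) divides it; the quotient is 2*r² + 5*r - 7.
The remaining quadratic factors as (2*r + 7)(r - 1).

(2*r + 7)*(r - 1)*(r - 8)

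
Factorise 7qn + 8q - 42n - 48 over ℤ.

Group as (7qn + 8q) + (-42n - 48) = q(7n + 8) - 6(7n + 8).
Both groups share the factor (7n + 8).

(7n + 8)(q - 6)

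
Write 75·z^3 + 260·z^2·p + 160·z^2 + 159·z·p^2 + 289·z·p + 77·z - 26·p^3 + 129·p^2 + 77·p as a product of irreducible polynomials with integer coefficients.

Group: 15·z·(5·z^2 + 18·z·p + 7·z + 13·p^2 + 7·p) + (-2·p + 11)·(5·z^2 + 18·z·p + 7·z + 13·p^2 + 7·p); both groups contain (5·z^2 + 18·z·p + 7·z + 13·p^2 + 7·p), so (15·z - 2·p + 11) is a factor with cofactor 5·z^2 + 18·z·p + 7·z + 13·p^2 + 7·p.
The cofactor groups again: 5·z^2 + 18·z·p + 7·z + 13·p^2 + 7·p = z·(5·z + 13·p + 7) + p·(5·z + 13·p + 7); both groups contain (5·z + 13·p + 7), giving (z + p)·(5·z + 13·p + 7).

(15·z - 2·p + 11)·(5·z + 13·p + 7)·(z + p)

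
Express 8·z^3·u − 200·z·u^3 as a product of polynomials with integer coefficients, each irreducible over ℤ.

8·u·z·(z − 5·u)·(z + 5·u)

Factor out 8·z·u, leaving z^2 − 25·u^2, which is a difference of two squares.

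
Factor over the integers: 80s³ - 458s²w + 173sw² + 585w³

Group: 8s(10s² - 41sw - 45w²) - 13w(10s² - 41sw - 45w²); both groups contain (10s² - 41sw - 45w²), so (8s - 13w) is a factor with cofactor 10s² - 41sw - 45w².
The cofactor groups again: 10s² - 41sw - 45w² = s(10s + 9w) - 5w(10s + 9w); both groups contain (10s + 9w), giving (s - 5w)(10s + 9w).

(10s + 9w)(8s - 13w)(s - 5w)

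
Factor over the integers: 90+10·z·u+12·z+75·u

Group as (10·z·u+12·z) + (75·u+90) = 2·z·(5·u+6) + 15·(5·u+6).
Both groups share the factor (5·u+6).

(2·z+15)·(5·u+6)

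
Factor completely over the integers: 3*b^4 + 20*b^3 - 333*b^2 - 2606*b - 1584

(3*b + 2)*(b + 8)*(b + 9)*(b - 11)

By the rational root theorem, b = 11 is a root, giving the factor (b - 11) and quotient 3*b^3 + 53*b^2 + 250*b + 144.
Next, b = -9 is a root, so (b + 9) is a factor; dividing leaves 3*b^2 + 26*b + 16.
The remaining quadratic factors as (b + 8)(3*b + 2).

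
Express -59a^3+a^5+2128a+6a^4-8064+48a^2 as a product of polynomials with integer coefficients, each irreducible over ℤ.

(a+8)(a+9)(a-4)(a^2-7a+28)

Trying the rational-root candidates, a = -8 is a root, giving the factor (a+8) and quotient a^4-2a^3-43a^2+392a-1008.
Then a = -9 is a root, so (a+9) is a factor; dividing leaves a^3-11a^2+56a-112.
Continuing, a = 4 is a root, so (a-4) divides it; the quotient is a^2-7a+28.
The quadratic a^2-7a+28 has discriminant -63 < 0 and is irreducible over ℤ.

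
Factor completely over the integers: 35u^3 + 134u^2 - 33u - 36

Among the possible rational roots, u = -4 is a root, so (u + 4) is a factor; dividing leaves 35u^2 - 6u - 9.
The remaining quadratic factors as (7u + 3)(5u - 3).

(5u - 3)(7u + 3)(u + 4)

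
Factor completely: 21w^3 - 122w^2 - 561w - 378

Trying the rational-root candidates, w = -7/3 is a root, so (3w + 7) divides it; the quotient is 7w^2 - 57w - 54.
The remaining quadratic factors as (w - 9)(7w + 6).

(3w + 7)(7w + 6)(w - 9)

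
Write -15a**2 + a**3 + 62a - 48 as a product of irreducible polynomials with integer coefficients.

Among the possible rational roots, a = 8 is a root, so (a - 8) divides it; the quotient is a**2 - 7a + 6.
The remaining quadratic factors as (a - 6)(a - 1).

(a - 1)(a - 6)(a - 8)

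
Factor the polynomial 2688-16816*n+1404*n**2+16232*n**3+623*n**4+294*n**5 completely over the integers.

(6*n-1)*(7*n+8)*(7*n-6)*(n**2+2*n+56)

By the rational root theorem, n = 6/7 is a root, giving the factor (7*n-6) and quotient 42*n**4+125*n**3+2426*n**2+2280*n-448.
Next, n = 1/6 is a root, so (6*n-1) divides it; the quotient is 7*n**3+22*n**2+408*n+448.
Continuing, n = -8/7 is a root, so (7*n+8) is a factor; dividing leaves n**2+2*n+56.
The quadratic n**2+2*n+56 has discriminant -220 < 0 and is irreducible over ℤ.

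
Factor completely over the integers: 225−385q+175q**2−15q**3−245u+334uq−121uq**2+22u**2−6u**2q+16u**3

(u−3q+5)(2u+5q−5)(8u+q−9)

Group: u(16u**2+42uq−58u+5q**2−50q+45) + (−3q+5)(16u**2+42uq−58u+5q**2−50q+45); both groups contain (16u**2+42uq−58u+5q**2−50q+45), so (u−3q+5) is a factor with cofactor 16u**2+42uq−58u+5q**2−50q+45.
The cofactor groups again: 16u**2+42uq−58u+5q**2−50q+45 = 8u(2u+5q−5) + (q−9)(2u+5q−5); both groups contain (2u+5q−5), giving (8u+q−9)(2u+5q−5).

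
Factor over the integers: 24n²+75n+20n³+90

(5n+6)(4n²+15)

Group as (20n³+75n) + (24n²+90) = 5n(4n²+15) + 6(4n²+15).
Both groups share the factor (4n²+15).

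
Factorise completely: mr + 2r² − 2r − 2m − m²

Group: −m(m + r) + (2r − 2)(m + r); both groups contain (m + r).

−(m + r)(m − 2r + 2)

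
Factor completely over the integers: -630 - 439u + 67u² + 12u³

Among the possible rational roots, u = 14/3 is a root, giving the factor (3u - 14) and quotient 4u² + 41u + 45.
The remaining quadratic factors as (4u + 5)(u + 9).

(3u - 14)(4u + 5)(u + 9)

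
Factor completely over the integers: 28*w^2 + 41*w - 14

(4*w + 7)*(7*w - 2)

Need a pair with product 28·(-14) = -392 and sum 41: that's -8 and 49.
Split the middle term: 28*w^2 - 8*w + 49*w - 14 = 4*w*(7*w - 2) + 7*(7*w - 2).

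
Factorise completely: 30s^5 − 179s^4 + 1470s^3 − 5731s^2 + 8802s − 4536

(5s − 9)(6s − 7)(s − 2)(s^2 − s + 36)

Testing divisors of the constant over divisors of the leading coefficient, s = 2 is a root, so (s − 2) divides it; the quotient is 30s^4 − 119s^3 + 1232s^2 − 3267s + 2268.
Continuing, s = 9/5 is a root, giving the factor (5s − 9) and quotient 6s^3 − 13s^2 + 223s − 252.
Next, s = 7/6 is a root, so (6s − 7) is a factor; dividing leaves s^2 − s + 36.
The quadratic s^2 − s + 36 has discriminant −143 < 0 and is irreducible over ℤ.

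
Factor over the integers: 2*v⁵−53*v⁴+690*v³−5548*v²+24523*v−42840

(2*v−9)*(v−7)*(v−8)*(v²−7*v+85)

Testing divisors of the constant over divisors of the leading coefficient, v = 7 is a root, so (v−7) divides it; the quotient is 2*v⁴−39*v³+417*v²−2629*v+6120.
Next, v = 9/2 is a root, giving the factor (2*v−9) and quotient v³−15*v²+141*v−680.
Continuing, v = 8 is a root, so (v−8) is a factor; dividing leaves v²−7*v+85.
The quadratic v²−7*v+85 has discriminant −291 < 0 and is irreducible over ℤ.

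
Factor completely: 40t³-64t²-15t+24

Group as (40t³-15t) + (-64t²+24) = 5t(8t²-3) - 8(8t²-3).
Both groups share the factor (8t²-3).

(5t-8)(8t²-3)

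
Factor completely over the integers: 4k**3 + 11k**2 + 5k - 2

(4k - 1)(k + 1)(k + 2)

By the rational root theorem, k = 1/4 is a root, giving the factor (4k - 1) and quotient k**2 + 3k + 2.
The remaining quadratic factors as (k + 1)(k + 2).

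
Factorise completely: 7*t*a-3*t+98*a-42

Group as (7*t*a-3*t) + (98*a-42) = t*(7*a-3) + 14*(7*a-3).
Both groups share the factor (7*a-3).

(7*a-3)*(t+14)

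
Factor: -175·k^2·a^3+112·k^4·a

Pull out the common factor 7·k^2·a; 16·k^2-25·a^2 is a difference of squares.

7·a·k^2·(4·k-5·a)·(4·k+5·a)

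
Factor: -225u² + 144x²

Every term has a factor of 9. Then 16x² - 25u² = (4x)² − (5u)².

9(4x - 5u)(4x + 5u)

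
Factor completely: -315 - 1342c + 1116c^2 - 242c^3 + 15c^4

(3c - 7)(5c + 1)(c - 5)(c - 9)

By the rational root theorem, c = -1/5 is a root, so (5c + 1) divides it; the quotient is 3c^3 - 49c^2 + 233c - 315.
Next, c = 9 is a root, so (c - 9) is a factor; dividing leaves 3c^2 - 22c + 35.
The remaining quadratic factors as (3c - 7)(c - 5).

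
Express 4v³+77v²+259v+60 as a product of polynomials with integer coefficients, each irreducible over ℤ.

(4v+1)(v+15)(v+4)

By the rational root theorem, v = -15 is a root, so (v+15) is a factor; dividing leaves 4v²+17v+4.
The remaining quadratic factors as (v+4)(4v+1).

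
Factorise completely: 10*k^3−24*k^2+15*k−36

(5*k−12)*(2*k^2+3)

Group as (10*k^3+15*k) + (−24*k^2−36) = 5*k*(2*k^2+3) − 12*(2*k^2+3).
Both groups share the factor (2*k^2+3).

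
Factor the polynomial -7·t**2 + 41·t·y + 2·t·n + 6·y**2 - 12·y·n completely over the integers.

Group: -t·(7·t + y - 2·n) + 6·y·(7·t + y - 2·n); both groups contain (7·t + y - 2·n).

-(7·t + y - 2·n)·(t - 6·y)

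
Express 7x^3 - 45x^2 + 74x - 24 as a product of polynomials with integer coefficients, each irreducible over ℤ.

(7x - 3)(x - 2)(x - 4)

Among the possible rational roots, x = 4 is a root, so (x - 4) is a factor; dividing leaves 7x^2 - 17x + 6.
The remaining quadratic factors as (x - 2)(7x - 3).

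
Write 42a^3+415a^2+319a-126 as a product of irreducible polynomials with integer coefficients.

(6a+7)(7a-2)(a+9)

By the rational root theorem, a = -7/6 is a root, giving the factor (6a+7) and quotient 7a^2+61a-18.
The remaining quadratic factors as (a+9)(7a-2).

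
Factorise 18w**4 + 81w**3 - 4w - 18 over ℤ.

(2w + 9)(9w**3 - 2)

Group as (18w**4 - 4w) + (81w**3 - 18) = 2w(9w**3 - 2) + 9(9w**3 - 2).
Both groups share the factor (9w**3 - 2).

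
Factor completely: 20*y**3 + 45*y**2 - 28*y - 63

Group as (20*y**3 - 28*y) + (45*y**2 - 63) = 4*y*(5*y**2 - 7) + 9*(5*y**2 - 7).
Both groups share the factor (5*y**2 - 7).

(4*y + 9)*(5*y**2 - 7)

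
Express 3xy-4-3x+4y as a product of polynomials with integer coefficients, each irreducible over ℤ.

(3x+4)(y-1)

Group as (3xy-3x) + (4y-4) = 3x(y-1) + 4(y-1).
Both groups share the factor (y-1).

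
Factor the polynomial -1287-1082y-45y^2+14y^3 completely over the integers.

(2y+13)(7y+9)(y-11)

Trying the rational-root candidates, y = -9/7 is a root, so (7y+9) divides it; the quotient is 2y^2-9y-143.
The remaining quadratic factors as (2y+13)(y-11).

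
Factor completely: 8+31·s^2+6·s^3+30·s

Trying the rational-root candidates, s = -1/2 is a root, so (2·s+1) divides it; the quotient is 3·s^2+14·s+8.
The remaining quadratic factors as (s+4)(3·s+2).

(2·s+1)·(3·s+2)·(s+4)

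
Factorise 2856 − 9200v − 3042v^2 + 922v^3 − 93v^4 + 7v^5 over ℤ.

(7v − 2)(v + 2)(v − 7)(v^2 − 8v + 102)

By the rational root theorem, v = −2 is a root, so (v + 2) is a factor; dividing leaves 7v^4 − 107v^3 + 1136v^2 − 5314v + 1428.
Next, v = 7 is a root, so (v − 7) is a factor; dividing leaves 7v^3 − 58v^2 + 730v − 204.
Next, v = 2/7 is a root, giving the factor (7v − 2) and quotient v^2 − 8v + 102.
The quadratic v^2 − 8v + 102 has discriminant −344 < 0 and is irreducible over ℤ.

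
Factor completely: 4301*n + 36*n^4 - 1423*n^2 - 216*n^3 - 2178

Trying the rational-root candidates, n = -11/2 is a root, so (2*n + 11) is a factor; dividing leaves 18*n^3 - 207*n^2 + 427*n - 198.
Continuing, n = 11/6 is a root, so (6*n - 11) divides it; the quotient is 3*n^2 - 29*n + 18.
The remaining quadratic factors as (n - 9)(3*n - 2).

(2*n + 11)*(3*n - 2)*(6*n - 11)*(n - 9)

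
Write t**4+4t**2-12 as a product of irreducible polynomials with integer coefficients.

Substitute u = t**2 to get a quadratic in u, then factor.
t**2-2 is irreducible over ℤ (2 is not a perfect square).
t**2+6 is irreducible over ℤ (always positive, so no real roots).

(t**2+6)(t**2-2)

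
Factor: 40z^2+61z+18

(5z+2)(8z+9)

Need a pair with product 40·18 = 720 and sum 61: that's 16 and 45.
Split the middle term: 40z^2+16z + 45z+18 = 8z(5z+2) + 9(5z+2).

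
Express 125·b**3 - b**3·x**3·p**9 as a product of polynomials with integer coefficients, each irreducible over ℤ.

Every term has a factor of b**3; factoring it out leaves -x**3·p**9 + 125.
Recognize a difference of cubes with the parts 5 and x·p**3.

-b**3·(x·p**3 - 5)·(x**2·p**6 + 5·x·p**3 + 25)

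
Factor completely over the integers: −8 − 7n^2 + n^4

(n^2 + 1)(n^2 − 8)

Substitute u = n^2 to get a quadratic in u, then factor.
n^2 − 8 is irreducible over ℤ (8 is not a perfect square).
n^2 + 1 is irreducible over ℤ (sum of squares).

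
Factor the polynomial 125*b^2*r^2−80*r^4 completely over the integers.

5*r^2*(5*b+4*r)*(5*b−4*r)

Pull out the common factor 5*r^2; 25*b^2−16*r^2 is a difference of squares.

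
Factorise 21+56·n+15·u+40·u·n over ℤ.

(5·u+7)·(8·n+3)

Group as (40·u·n+15·u) + (56·n+21) = 5·u·(8·n+3) + 7·(8·n+3).
Both groups share the factor (8·n+3).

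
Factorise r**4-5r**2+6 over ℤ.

(r**2-2)(r**2-3)

Substitute u = r**2 to get a quadratic in u, then factor.
r**2-3 is irreducible over ℤ (3 is not a perfect square).
r**2-2 is irreducible over ℤ (2 is not a perfect square).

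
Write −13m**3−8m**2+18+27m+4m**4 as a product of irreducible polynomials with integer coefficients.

Among the possible rational roots, m = 2 is a root, giving the factor (m−2) and quotient 4m**3−5m**2−18m−9.
Continuing, m = −3/4 is a root, giving the factor (4m+3) and quotient m**2−2m−3.
The remaining quadratic factors as (m+1)(m−3).

(4m+3)(m+1)(m−2)(m−3)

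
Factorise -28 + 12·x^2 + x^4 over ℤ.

Substitute u = x^2 to get a quadratic in u, then factor.
x^2 + 14 is irreducible over ℤ (always positive, so no real roots).
x^2 - 2 is irreducible over ℤ (2 is not a perfect square).

(x^2 + 14)·(x^2 - 2)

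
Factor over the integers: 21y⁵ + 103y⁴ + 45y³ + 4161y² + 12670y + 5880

(3y + 7)(7y + 4)(y + 7)(y² − 5y + 30)

Among the possible rational roots, y = −7 is a root, so (y + 7) divides it; the quotient is 21y⁴ − 44y³ + 353y² + 1690y + 840.
Continuing, y = −4/7 is a root, giving the factor (7y + 4) and quotient 3y³ − 8y² + 55y + 210.
Then y = −7/3 is a root, so (3y + 7) divides it; the quotient is y² − 5y + 30.
The quadratic y² − 5y + 30 has discriminant −95 < 0 and is irreducible over ℤ.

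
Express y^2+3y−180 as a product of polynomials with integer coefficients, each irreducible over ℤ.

(y+15)(y−12)

Two integers with product −180 and sum 3 are −12 and 15.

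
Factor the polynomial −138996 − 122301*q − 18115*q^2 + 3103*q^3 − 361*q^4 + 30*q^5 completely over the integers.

By the rational root theorem, q = −9/5 is a root, so (5*q + 9) is a factor; dividing leaves 6*q^4 − 83*q^3 + 770*q^2 − 5009*q − 15444.
Continuing, q = −13/6 is a root, so (6*q + 13) divides it; the quotient is q^3 − 16*q^2 + 163*q − 1188.
Continuing, q = 11 is a root, so (q − 11) is a factor; dividing leaves q^2 − 5*q + 108.
The quadratic q^2 − 5*q + 108 has discriminant −407 < 0 and is irreducible over ℤ.

(5*q + 9)*(6*q + 13)*(q − 11)*(q^2 − 5*q + 108)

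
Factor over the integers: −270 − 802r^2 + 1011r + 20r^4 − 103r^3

(4r − 3)(5r − 2)(r + 5)(r − 9)

Trying the rational-root candidates, r = 3/4 is a root, so (4r − 3) is a factor; dividing leaves 5r^3 − 22r^2 − 217r + 90.
Next, r = 2/5 is a root, so (5r − 2) is a factor; dividing leaves r^2 − 4r − 45.
The remaining quadratic factors as (r − 9)(r + 5).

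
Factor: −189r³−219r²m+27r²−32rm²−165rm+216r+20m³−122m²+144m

−(9r−2m+9)(3r+2m)(7r+5m−8)

Group: 7r(−27r²−12rm−27r+4m²−18m) + (5m−8)(−27r²−12rm−27r+4m²−18m); both groups contain (−27r²−12rm−27r+4m²−18m), so (7r+5m−8) is a factor with cofactor −27r²−12rm−27r+4m²−18m.
The cofactor groups again: −27r²−12rm−27r+4m²−18m = −3r(9r−2m+9) − 2m(9r−2m+9); both groups contain (9r−2m+9), giving −(3r+2m)(9r−2m+9).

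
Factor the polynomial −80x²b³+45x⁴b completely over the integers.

Pull out the common factor 5x²b; 9x²−16b² is a difference of squares.

5bx²(3x−4b)(3x+4b)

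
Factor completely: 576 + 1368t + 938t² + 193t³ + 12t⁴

(3t + 4)(4t + 3)(t + 6)(t + 8)

Among the possible rational roots, t = −3/4 is a root, so (4t + 3) is a factor; dividing leaves 3t³ + 46t² + 200t + 192.
Next, t = −4/3 is a root, so (3t + 4) is a factor; dividing leaves t² + 14t + 48.
The remaining quadratic factors as (t + 8)(t + 6).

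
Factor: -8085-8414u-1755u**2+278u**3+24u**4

By the rational root theorem, u = -15 is a root, giving the factor (u+15) and quotient 24u**3-82u**2-525u-539.
Then u = -11/6 is a root, giving the factor (6u+11) and quotient 4u**2-21u-49.
The remaining quadratic factors as (4u+7)(u-7).

(4u+7)(6u+11)(u+15)(u-7)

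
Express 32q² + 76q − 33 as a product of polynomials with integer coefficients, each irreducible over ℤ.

(4q + 11)(8q − 3)

Need a pair with product 32·(−33) = −1056 and sum 76: that's −12 and 88.
Split the middle term: 32q² − 12q + 88q − 33 = 4q(8q − 3) + 11(8q − 3).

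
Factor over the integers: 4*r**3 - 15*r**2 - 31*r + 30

(4*r - 3)*(r + 2)*(r - 5)

Testing divisors of the constant over divisors of the leading coefficient, r = 5 is a root, giving the factor (r - 5) and quotient 4*r**2 + 5*r - 6.
The remaining quadratic factors as (4*r - 3)(r + 2).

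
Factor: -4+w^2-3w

Two integers with product -4 and sum -3 are -4 and 1.

(w+1)(w-4)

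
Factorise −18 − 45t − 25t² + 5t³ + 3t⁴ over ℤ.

(3t + 2)(t + 1)(t + 3)(t − 3)

Testing divisors of the constant over divisors of the leading coefficient, t = 3 is a root, so (t − 3) is a factor; dividing leaves 3t³ + 14t² + 17t + 6.
Next, t = −2/3 is a root, so (3t + 2) divides it; the quotient is t² + 4t + 3.
The remaining quadratic factors as (t + 1)(t + 3).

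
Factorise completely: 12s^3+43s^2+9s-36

Among the possible rational roots, s = 3/4 is a root, giving the factor (4s-3) and quotient 3s^2+13s+12.
The remaining quadratic factors as (s+3)(3s+4).

(3s+4)(4s-3)(s+3)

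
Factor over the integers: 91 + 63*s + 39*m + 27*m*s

(3*m + 7)*(9*s + 13)

Group as (27*m*s + 39*m) + (63*s + 91) = 3*m*(9*s + 13) + 7*(9*s + 13).
Both groups share the factor (9*s + 13).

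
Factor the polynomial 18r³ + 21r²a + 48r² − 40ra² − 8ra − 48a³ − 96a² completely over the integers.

Group: 3r(6r² − ra + 16r − 12a² − 24a) + 4a(6r² − ra + 16r − 12a² − 24a); both groups contain (6r² − ra + 16r − 12a² − 24a), so (3r + 4a) is a factor with cofactor 6r² − ra + 16r − 12a² − 24a.
The cofactor groups again: 6r² − ra + 16r − 12a² − 24a = 3r(2r − 3a) + (4a + 8)(2r − 3a); both groups contain (2r − 3a), giving (3r + 4a + 8)(2r − 3a).

(2r − 3a)(3r + 4a)(3r + 4a + 8)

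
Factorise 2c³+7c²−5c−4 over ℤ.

(2c+1)(c+4)(c−1)

Trying the rational-root candidates, c = −1/2 is a root, so (2c+1) is a factor; dividing leaves c²+3c−4.
The remaining quadratic factors as (c−1)(c+4).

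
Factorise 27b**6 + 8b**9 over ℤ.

b**6(2b + 3)(4b**2 − 6b + 9)

Every term has a factor of b**6; factoring it out leaves 8b**3 + 27.
Recognize a sum of cubes with the parts 2b and 3.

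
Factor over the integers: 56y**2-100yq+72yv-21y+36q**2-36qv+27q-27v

Group: 8y(7y-9q+9v) + (-4q-3)(7y-9q+9v); both groups contain (7y-9q+9v).

(8y-4q-3)(7y-9q+9v)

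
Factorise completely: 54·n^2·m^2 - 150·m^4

Every term has a factor of 6·m^2. Then 9·n^2 - 25·m^2 = (3·n)² − (5·m)².

6·m^2·(3·n - 5·m)·(3·n + 5·m)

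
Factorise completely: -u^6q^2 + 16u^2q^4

Factor out u^2q^2 first: what remains is -u^4 + 16q^2.
Recognize a difference of squares with the parts 4q and u^2.

-q^2u^2(u^2 - 4q)(u^2 + 4q)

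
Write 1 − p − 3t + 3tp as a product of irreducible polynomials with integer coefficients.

(3t − 1)(p − 1)

Group as (3tp − 3t) + (−p + 1) = 3t(p − 1) − (p − 1).
Both groups share the factor (p − 1).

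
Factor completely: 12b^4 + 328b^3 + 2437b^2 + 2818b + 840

(2b + 1)(6b + 5)(b + 12)(b + 14)

Among the possible rational roots, b = -14 is a root, so (b + 14) divides it; the quotient is 12b^3 + 160b^2 + 197b + 60.
Next, b = -12 is a root, so (b + 12) divides it; the quotient is 12b^2 + 16b + 5.
The remaining quadratic factors as (6b + 5)(2b + 1).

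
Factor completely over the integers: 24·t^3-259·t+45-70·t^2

Among the possible rational roots, t = -9/4 is a root, so (4·t+9) divides it; the quotient is 6·t^2-31·t+5.
The remaining quadratic factors as (6·t-1)(t-5).

(4·t+9)·(6·t-1)·(t-5)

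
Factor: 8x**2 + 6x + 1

(2x + 1)(4x + 1)

Need a pair with product 8·1 = 8 and sum 6: that's 2 and 4.
Split the middle term: 8x**2 + 2x + 4x + 1 = 2x(4x + 1) + (4x + 1).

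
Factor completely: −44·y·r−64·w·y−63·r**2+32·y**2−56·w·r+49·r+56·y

−(8·y+7·r)·(8·w−4·y+9·r−7)

Group: −8·y·(8·w−4·y+9·r−7) − 7·r·(8·w−4·y+9·r−7); both groups contain (8·w−4·y+9·r−7).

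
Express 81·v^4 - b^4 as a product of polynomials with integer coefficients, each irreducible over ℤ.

(3·v)⁴ − (b)⁴ = ((3·v)² − (b)²)((3·v)² + (b)²); the first factor splits again, the second (9·v^2 + b^2) is irreducible.

(3·v - b)·(3·v + b)·(9·v^2 + b^2)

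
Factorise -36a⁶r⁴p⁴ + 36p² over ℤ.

Pull out the common factor 36p², leaving -a⁶r⁴p² + 1.
Recognize a difference of squares with the parts 1 and a³r²p.

-36p²(a³r²p + 1)(a³r²p - 1)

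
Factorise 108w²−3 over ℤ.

3(6w+1)(6w−1)

Factor out 3, leaving 36w²−1, which is a difference of two squares.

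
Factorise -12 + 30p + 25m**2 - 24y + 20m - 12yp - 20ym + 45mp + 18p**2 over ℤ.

Group: -5m(4y - 5m - 6p + 2) + (-3p - 6)(4y - 5m - 6p + 2); both groups contain (4y - 5m - 6p + 2).

-(4y - 5m - 6p + 2)(5m + 3p + 6)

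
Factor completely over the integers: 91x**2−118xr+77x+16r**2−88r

Group: 13x(7x−8r) + (−2r+11)(7x−8r); both groups contain (7x−8r).

(13x−2r+11)(7x−8r)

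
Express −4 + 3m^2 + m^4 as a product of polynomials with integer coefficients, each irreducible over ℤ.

(m + 1)(m − 1)(m^2 + 4)

Substitute u = m^2 to get a quadratic in u, then factor.
m^2 − 1 is a difference of squares.
m^2 + 4 is irreducible over ℤ (sum of squares).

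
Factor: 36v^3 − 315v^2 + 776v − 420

(3v − 10)(3v − 14)(4v − 3)

Among the possible rational roots, v = 10/3 is a root, so (3v − 10) divides it; the quotient is 12v^2 − 65v + 42.
The remaining quadratic factors as (4v − 3)(3v − 14).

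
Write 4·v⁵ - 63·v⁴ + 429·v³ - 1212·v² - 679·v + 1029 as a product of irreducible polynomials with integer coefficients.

(4·v - 3)·(v + 1)·(v - 7)·(v² - 9·v + 49)

Among the possible rational roots, v = 3/4 is a root, so (4·v - 3) divides it; the quotient is v⁴ - 15·v³ + 96·v² - 231·v - 343.
Next, v = -1 is a root, so (v + 1) divides it; the quotient is v³ - 16·v² + 112·v - 343.
Then v = 7 is a root, so (v - 7) is a factor; dividing leaves v² - 9·v + 49.
The quadratic v² - 9·v + 49 has discriminant -115 < 0 and is irreducible over ℤ.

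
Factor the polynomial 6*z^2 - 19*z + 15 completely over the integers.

Need a pair with product 6·15 = 90 and sum -19: that's -9 and -10.
Split the middle term: 6*z^2 - 9*z - 10*z + 15 = 3*z*(2*z - 3) - 5*(2*z - 3).

(2*z - 3)*(3*z - 5)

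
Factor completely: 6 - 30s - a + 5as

Group as (5as - a) + (-30s + 6) = a(5s - 1) - 6(5s - 1).
Both groups share the factor (5s - 1).

(5s - 1)(a - 6)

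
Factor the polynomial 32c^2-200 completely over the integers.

8(2c+5)(2c-5)

Pull out the common factor 8; 4c^2-25 is a difference of squares.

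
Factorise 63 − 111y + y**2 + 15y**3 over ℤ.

Testing divisors of the constant over divisors of the leading coefficient, y = −3 is a root, giving the factor (y + 3) and quotient 15y**2 − 44y + 21.
The remaining quadratic factors as (3y − 7)(5y − 3).

(3y − 7)(5y − 3)(y + 3)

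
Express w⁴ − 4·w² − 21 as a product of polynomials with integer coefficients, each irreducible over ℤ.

Substitute u = w² to get a quadratic in u, then factor.
w² − 7 is irreducible over ℤ (7 is not a perfect square).
w² + 3 is irreducible over ℤ (always positive, so no real roots).

(w² + 3)·(w² − 7)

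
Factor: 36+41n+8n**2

(8n+9)(n+4)

Need a pair with product 8·36 = 288 and sum 41: that's 9 and 32.
Split the middle term: 8n**2+9n + 32n+36 = n(8n+9) + 4(8n+9).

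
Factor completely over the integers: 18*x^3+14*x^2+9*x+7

Group as (18*x^3+9*x) + (14*x^2+7) = 9*x*(2*x^2+1) + 7*(2*x^2+1).
Both groups share the factor (2*x^2+1).

(9*x+7)*(2*x^2+1)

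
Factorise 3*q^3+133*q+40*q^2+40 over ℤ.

(3*q+1)*(q+5)*(q+8)

Among the possible rational roots, q = −5 is a root, so (q+5) is a factor; dividing leaves 3*q^2+25*q+8.
The remaining quadratic factors as (q+8)(3*q+1).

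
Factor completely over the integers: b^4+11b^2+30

(b^2+5)(b^2+6)

Substitute u = b^2 to get a quadratic in u, then factor.
b^2+6 is irreducible over ℤ (always positive, so no real roots).
b^2+5 is irreducible over ℤ (always positive, so no real roots).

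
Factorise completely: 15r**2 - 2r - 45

(3r + 5)(5r - 9)

Need a pair with product 15·(-45) = -675 and sum -2: that's -27 and 25.
Split the middle term: 15r**2 - 27r + 25r - 45 = 3r(5r - 9) + 5(5r - 9).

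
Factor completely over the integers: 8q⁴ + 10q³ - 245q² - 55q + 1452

(2q + 11)(4q + 11)(q - 3)(q - 4)

Testing divisors of the constant over divisors of the leading coefficient, q = 4 is a root, giving the factor (q - 4) and quotient 8q³ + 42q² - 77q - 363.
Next, q = -11/4 is a root, so (4q + 11) is a factor; dividing leaves 2q² + 5q - 33.
The remaining quadratic factors as (2q + 11)(q - 3).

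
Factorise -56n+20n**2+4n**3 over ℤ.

Pull out the common factor 4n, then factor the remaining trinomial.

4n(n+7)(n-2)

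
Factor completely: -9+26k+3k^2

Need a pair with product 3·(-9) = -27 and sum 26: that's 27 and -1.
Split the middle term: 3k^2+27k - k-9 = 3k(k+9) - (k+9).

(3k-1)(k+9)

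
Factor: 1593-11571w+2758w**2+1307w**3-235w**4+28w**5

(4w-9)(7w-1)(w+3)(w**2-9w+59)

Among the possible rational roots, w = 9/4 is a root, so (4w-9) is a factor; dividing leaves 7w**4-43w**3+230w**2+1207w-177.
Next, w = -3 is a root, so (w+3) divides it; the quotient is 7w**3-64w**2+422w-59.
Then w = 1/7 is a root, so (7w-1) is a factor; dividing leaves w**2-9w+59.
The quadratic w**2-9w+59 has discriminant -155 < 0 and is irreducible over ℤ.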